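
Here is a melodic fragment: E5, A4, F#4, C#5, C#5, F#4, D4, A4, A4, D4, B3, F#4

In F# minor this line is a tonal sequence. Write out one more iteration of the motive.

Taking 4-note groups, the heads are E5, C#5, A4: the pattern moves down a 3rd.
So cell 4 is F#4 B3 G#3 D4.

F#4 B3 G#3 D4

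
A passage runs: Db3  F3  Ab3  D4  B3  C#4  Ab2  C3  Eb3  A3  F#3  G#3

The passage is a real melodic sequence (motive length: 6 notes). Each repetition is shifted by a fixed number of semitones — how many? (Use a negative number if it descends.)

The 6-note cells begin on Db3, Ab2 — each down a 4th from the last.
Db3→Ab2 is 44 − 49 = -5 semitones.

-5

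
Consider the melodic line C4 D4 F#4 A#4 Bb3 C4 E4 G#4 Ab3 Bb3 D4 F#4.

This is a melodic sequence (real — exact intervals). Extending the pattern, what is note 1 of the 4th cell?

Gb3

With 4-note cells, note 1 of each statement runs C4, Bb3, Ab3.
Each moves down a 2nd; the next is Gb3.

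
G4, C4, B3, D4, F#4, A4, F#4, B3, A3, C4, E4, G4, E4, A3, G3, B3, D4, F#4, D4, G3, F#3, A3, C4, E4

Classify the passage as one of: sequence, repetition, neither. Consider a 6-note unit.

Each 6-note cell is the previous one transposed down a 2nd.

sequence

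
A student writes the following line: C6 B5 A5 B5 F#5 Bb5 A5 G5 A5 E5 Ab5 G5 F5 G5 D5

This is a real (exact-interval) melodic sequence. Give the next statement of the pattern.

Unit = 5 notes; the statements start on C6, Bb5, Ab5, moving down a 2nd each time.
So cell 4 is Gb5 F5 Eb5 F5 C5.

Gb5 F5 Eb5 F5 C5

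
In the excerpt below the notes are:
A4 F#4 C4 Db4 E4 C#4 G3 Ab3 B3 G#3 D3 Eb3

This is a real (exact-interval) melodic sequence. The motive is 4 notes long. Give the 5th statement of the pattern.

C#3 A#2 E2 F2

Unit = 4 notes; the statements start on A4, E4, B3, moving down a 4th each time.
Extending down a 4th: F#3 → C#3.
So cell 5 is C#3 A#2 E2 F2.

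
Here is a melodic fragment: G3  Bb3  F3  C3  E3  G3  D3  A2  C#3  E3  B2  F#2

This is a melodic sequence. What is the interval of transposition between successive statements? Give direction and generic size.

down a 3rd

The 4-note cells begin on G3, E3, C#3 — each down a 3rd from the last.
G3 to E3 is down a 3rd.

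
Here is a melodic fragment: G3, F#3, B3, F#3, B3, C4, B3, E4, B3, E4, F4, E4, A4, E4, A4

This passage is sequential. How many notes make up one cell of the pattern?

5

15 notes total. Splitting into 3 groups of 5:
G3 F#3 B3 F#3 B3 | C4 B3 E4 B3 E4 | F4 E4 A4 E4 A4
That's a consistent up a 4th shift per cell, and no other grouping gives one.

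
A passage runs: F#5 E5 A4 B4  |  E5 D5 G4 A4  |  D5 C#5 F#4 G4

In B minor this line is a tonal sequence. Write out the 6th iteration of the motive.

With a 4-note motive the entries are F#5, E5, D5, each down a 2nd from the previous.
Extending down a 2nd: C#5 → B4 → A4.
So cell 6 is A4 G4 C#4 D4.

A4 G4 C#4 D4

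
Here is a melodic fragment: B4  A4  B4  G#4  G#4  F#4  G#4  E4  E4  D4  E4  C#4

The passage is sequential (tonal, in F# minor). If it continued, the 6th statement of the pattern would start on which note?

F#3

With a 4-note motive the entries are B4, G#4, E4, each down a 3rd from the previous.
Continuing: C#4 → A3 → F#3. Statement 6 starts on F#3.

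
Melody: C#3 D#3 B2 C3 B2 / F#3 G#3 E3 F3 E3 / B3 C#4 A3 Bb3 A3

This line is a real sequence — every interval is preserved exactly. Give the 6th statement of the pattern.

Taking 5-note groups, the heads are C#3, F#3, B3: the pattern moves up a 4th.
Carrying on: E4 → A4 → D5.
Statement 6 starts on D5 and keeps the same exact contour: D5 E5 C5 Db5 C5.

D5 E5 C5 Db5 C5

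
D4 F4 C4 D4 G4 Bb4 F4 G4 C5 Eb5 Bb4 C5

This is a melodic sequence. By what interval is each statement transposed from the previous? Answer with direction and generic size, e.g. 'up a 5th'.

up a 4th

With a 4-note motive the entries are D4, G4, C5, each up a 4th from the previous.
From D4 to G4: up a 4th.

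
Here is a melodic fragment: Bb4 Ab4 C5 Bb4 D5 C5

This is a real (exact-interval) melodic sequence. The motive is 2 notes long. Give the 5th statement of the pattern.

Unit = 2 notes; the statements start on Bb4, C5, D5, moving up a 2nd each time.
Continuing the starts: E5 → F#5.
Statement 5 starts on F#5 and keeps the same exact contour: F#5 E5.

F#5 E5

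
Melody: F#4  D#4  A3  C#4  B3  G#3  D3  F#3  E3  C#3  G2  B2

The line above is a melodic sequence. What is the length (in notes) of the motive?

There are 12 notes; a 4-note unit gives 3 cells:
F#4 D#4 A3 C#4 | B3 G#3 D3 F#3 | E3 C#3 G2 B2
That's a consistent down a 5th shift per cell, and no other grouping gives one.

4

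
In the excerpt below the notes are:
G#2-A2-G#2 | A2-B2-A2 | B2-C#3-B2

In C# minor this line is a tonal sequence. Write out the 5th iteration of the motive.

D#3 E3 D#3

With a 3-note motive the entries are G#2, A2, B2, each up a 2nd from the previous.
Carrying on: C#3 → D#3.
Statement 5 starts on D#3 and keeps the same diatonic contour: D#3 E3 D#3.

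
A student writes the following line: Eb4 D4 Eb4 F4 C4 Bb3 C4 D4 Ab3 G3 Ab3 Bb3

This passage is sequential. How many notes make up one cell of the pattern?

4

12 notes total. Splitting into 3 groups of 4:
Eb4 D4 Eb4 F4 | C4 Bb3 C4 D4 | Ab3 G3 Ab3 Bb3
Each cell is the previous one down a 3rd — so the unit is 4 notes.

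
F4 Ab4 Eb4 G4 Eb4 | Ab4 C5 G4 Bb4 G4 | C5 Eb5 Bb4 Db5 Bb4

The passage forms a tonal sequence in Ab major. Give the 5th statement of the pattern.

With a 5-note motive the entries are F4, Ab4, C5, each up a 3rd from the previous.
Continuing the starts: Eb5 → G5.
So cell 5 is G5 Bb5 F5 Ab5 F5.

G5 Bb5 F5 Ab5 F5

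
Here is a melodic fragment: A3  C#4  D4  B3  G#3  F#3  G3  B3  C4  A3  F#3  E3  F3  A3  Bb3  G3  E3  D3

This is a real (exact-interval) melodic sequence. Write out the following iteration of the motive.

Eb3 G3 Ab3 F3 D3 C3

The 6-note cells begin on A3, G3, F3 — each down a 2nd from the last.
Statement 4 starts on Eb3 and keeps the same exact contour: Eb3 G3 Ab3 F3 D3 C3.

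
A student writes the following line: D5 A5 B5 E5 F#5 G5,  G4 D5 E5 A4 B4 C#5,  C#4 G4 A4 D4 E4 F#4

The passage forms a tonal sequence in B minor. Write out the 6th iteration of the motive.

E2 B2 C#3 F#2 G2 A2

With a 6-note motive the entries are D5, G4, C#4, each down a 5th from the previous.
Continuing the starts: F#3 → B2 → E2.
Statement 6 starts on E2 and keeps the same diatonic contour: E2 B2 C#3 F#2 G2 A2.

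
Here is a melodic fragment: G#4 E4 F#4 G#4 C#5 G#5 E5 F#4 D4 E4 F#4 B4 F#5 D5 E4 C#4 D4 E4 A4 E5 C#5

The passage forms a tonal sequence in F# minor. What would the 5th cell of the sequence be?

C#4 A3 B3 C#4 F#4 C#5 A4

With a 7-note motive the entries are G#4, F#4, E4, each down a 2nd from the previous.
Carrying on: D4 → C#4.
Statement 5 starts on C#4 and keeps the same diatonic contour: C#4 A3 B3 C#4 F#4 C#5 A4.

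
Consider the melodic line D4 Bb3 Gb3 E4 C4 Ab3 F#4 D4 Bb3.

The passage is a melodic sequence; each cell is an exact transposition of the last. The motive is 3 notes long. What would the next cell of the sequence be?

Taking 3-note groups, the heads are D4, E4, F#4: the pattern moves up a 2nd.
Statement 4 starts on G#4 and keeps the same exact contour: G#4 E4 C4.

G#4 E4 C4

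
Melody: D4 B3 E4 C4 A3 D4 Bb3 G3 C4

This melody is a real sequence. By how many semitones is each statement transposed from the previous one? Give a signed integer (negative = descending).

Taking 3-note groups, the heads are D4, C4, Bb3: the pattern moves down a 2nd.
D4 to C4 spans -2 semitones.

-2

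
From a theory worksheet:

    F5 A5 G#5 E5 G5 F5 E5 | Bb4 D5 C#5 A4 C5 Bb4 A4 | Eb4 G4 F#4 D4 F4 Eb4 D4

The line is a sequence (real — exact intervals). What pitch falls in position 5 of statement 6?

The unit is 7 notes. Position-5 pitches of the 3 shown cells: G5, C5, F4.
Extending down a 5th: Bb3 → Eb3 → Ab2.

Ab2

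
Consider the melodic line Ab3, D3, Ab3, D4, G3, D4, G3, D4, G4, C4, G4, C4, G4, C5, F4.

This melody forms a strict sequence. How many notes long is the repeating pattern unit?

5

15 notes total. Splitting into 3 groups of 5:
Ab3 D3 Ab3 D4 G3 | D4 G3 D4 G4 C4 | G4 C4 G4 C5 F4
Every group is a transposition up a 4th of the one before; no shorter unit works.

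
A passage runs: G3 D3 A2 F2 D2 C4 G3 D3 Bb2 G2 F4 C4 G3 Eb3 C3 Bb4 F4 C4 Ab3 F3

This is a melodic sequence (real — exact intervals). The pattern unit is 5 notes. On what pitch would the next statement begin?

Eb5

The 5-note cells begin on G3, C4, F4, Bb4 — each up a 4th from the last.
One more step up a 4th gives Eb5.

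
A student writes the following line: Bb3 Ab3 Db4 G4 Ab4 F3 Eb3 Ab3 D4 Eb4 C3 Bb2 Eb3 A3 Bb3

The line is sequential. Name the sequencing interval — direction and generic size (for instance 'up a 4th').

down a 4th

With a 5-note motive the entries are Bb3, F3, C3, each down a 4th from the previous.
From Bb3 to F3: down a 4th.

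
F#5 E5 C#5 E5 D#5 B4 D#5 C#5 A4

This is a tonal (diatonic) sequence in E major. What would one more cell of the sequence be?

C#5 B4 G#4

Taking 3-note groups, the heads are F#5, E5, D#5: the pattern moves down a 2nd.
So cell 4 is C#5 B4 G#4.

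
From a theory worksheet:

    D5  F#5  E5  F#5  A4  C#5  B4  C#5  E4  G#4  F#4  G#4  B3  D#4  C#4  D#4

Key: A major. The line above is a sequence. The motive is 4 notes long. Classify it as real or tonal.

Each cell has the same semitone pattern (4, -2, 2) — intervals are preserved exactly.
And D#4 lies outside A major, so the sequence is real rather than tonal.

real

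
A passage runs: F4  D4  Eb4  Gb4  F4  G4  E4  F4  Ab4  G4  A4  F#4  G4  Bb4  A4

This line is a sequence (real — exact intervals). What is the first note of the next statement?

B4

The 5-note cells begin on F4, G4, A4 — each up a 2nd from the last.
One more step up a 2nd gives B4.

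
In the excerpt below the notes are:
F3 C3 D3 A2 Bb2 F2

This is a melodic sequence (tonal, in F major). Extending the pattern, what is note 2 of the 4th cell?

Grouping in 2s, the 2nd note of each cell is C3, A2, F2.
One more down a 3rd gives D2.

D2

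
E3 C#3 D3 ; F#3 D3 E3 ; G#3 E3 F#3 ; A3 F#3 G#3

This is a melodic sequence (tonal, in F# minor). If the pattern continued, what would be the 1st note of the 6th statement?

C#4

Grouping in 3s, the 1st note of each cell is E3, F#3, G#3, A3.
Carrying that up a 2nd forward: B3 → C#4.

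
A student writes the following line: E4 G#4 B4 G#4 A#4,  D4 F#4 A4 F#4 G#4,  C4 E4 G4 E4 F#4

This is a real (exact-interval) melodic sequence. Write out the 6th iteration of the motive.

Gb3 Bb3 Db4 Bb3 C4

With a 5-note motive the entries are E4, D4, C4, each down a 2nd from the previous.
Continuing the starts: Bb3 → Ab3 → Gb3.
So cell 6 is Gb3 Bb3 Db4 Bb3 C4.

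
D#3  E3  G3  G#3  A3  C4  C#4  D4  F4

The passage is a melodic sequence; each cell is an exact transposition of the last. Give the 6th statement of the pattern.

E5 F5 Ab5

Taking 3-note groups, the heads are D#3, G#3, C#4: the pattern moves up a 4th.
Carrying on: F#4 → B4 → E5.
So cell 6 is E5 F5 Ab5.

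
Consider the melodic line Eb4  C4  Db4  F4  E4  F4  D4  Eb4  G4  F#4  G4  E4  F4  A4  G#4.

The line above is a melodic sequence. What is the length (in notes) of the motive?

5

15 notes total. Splitting into 3 groups of 5:
Eb4 C4 Db4 F4 E4 | F4 D4 Eb4 G4 F#4 | G4 E4 F4 A4 G#4
Every group is a transposition up a 2nd of the one before; no shorter unit works.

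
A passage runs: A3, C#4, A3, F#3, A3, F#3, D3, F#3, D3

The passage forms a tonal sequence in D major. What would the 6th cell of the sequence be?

E2 G2 E2

With a 3-note motive the entries are A3, F#3, D3, each down a 3rd from the previous.
Extending down a 3rd: B2 → G2 → E2.
From E2 the diatonic shape gives E2 G2 E2.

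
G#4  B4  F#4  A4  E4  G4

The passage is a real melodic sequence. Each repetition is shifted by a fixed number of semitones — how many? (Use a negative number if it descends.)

Taking 2-note groups, the heads are G#4, F#4, E4: the pattern moves down a 2nd.
Counting half-steps from G#4 to F#4: -2.

-2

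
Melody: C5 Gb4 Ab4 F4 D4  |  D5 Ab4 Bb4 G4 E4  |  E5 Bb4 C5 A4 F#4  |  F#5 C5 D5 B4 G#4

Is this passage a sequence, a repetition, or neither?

Each 5-note cell is the previous one transposed up a 2nd.

sequence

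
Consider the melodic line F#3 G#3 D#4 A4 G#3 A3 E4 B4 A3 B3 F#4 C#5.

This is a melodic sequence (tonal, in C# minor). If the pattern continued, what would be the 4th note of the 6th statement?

F#5

With 4-note cells, note 4 of each statement runs A4, B4, C#5.
Carrying that up a 2nd forward: D#5 → E5 → F#5.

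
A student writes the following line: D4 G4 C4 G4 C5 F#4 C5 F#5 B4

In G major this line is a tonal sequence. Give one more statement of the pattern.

With a 3-note motive the entries are D4, G4, C5, each up a 4th from the previous.
So cell 4 is F#5 B5 E5.

F#5 B5 E5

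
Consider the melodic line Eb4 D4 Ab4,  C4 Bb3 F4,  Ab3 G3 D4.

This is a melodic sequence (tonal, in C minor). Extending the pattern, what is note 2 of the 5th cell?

With 3-note cells, note 2 of each statement runs D4, Bb3, G3.
Each moves down a 3rd. Continuing: Eb3 → C3.

C3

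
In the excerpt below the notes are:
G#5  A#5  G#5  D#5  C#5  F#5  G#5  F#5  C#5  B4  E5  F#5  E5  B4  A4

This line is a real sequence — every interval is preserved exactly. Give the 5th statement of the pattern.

C5 D5 C5 G4 F4

The 5-note cells begin on G#5, F#5, E5 — each down a 2nd from the last.
Carrying on: D5 → C5.
So cell 5 is C5 D5 C5 G4 F4.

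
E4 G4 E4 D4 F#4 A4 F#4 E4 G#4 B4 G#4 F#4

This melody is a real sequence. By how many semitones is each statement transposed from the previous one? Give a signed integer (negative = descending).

Unit = 4 notes; the statements start on E4, F#4, G#4, moving up a 2nd each time.
Counting half-steps from E4 to F#4: 2.

2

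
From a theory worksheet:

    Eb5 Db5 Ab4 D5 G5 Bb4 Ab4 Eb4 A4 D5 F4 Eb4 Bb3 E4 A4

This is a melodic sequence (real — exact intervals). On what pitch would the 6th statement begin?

D3

Taking 5-note groups, the heads are Eb5, Bb4, F4: the pattern moves down a 4th.
Continuing: C4 → G3 → D3. Statement 6 starts on D3.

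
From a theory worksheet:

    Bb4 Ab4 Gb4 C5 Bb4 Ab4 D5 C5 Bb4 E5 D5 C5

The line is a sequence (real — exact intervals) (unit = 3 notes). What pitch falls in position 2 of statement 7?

G#5

With 3-note cells, note 2 of each statement runs Ab4, Bb4, C5, D5.
Carrying that up a 2nd forward: E5 → F#5 → G#5.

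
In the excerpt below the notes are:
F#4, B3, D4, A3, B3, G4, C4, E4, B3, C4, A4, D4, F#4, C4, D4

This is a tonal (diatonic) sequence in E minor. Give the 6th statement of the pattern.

D5 G4 B4 F#4 G4

The 5-note cells begin on F#4, G4, A4 — each up a 2nd from the last.
Carrying on: B4 → C5 → D5.
Statement 6 starts on D5 and keeps the same diatonic contour: D5 G4 B4 F#4 G4.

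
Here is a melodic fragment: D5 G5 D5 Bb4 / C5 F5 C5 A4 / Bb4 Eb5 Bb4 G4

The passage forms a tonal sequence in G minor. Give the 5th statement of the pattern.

Taking 4-note groups, the heads are D5, C5, Bb4: the pattern moves down a 2nd.
Carrying on: A4 → G4.
Statement 5 starts on G4 and keeps the same diatonic contour: G4 C5 G4 Eb4.

G4 C5 G4 Eb4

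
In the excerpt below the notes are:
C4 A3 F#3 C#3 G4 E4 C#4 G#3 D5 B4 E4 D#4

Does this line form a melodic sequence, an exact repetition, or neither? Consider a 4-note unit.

neither

Note 3 of cell 3 is E4; if this were a sequence it would be G#4. No unit length gives a consistent transposition pattern.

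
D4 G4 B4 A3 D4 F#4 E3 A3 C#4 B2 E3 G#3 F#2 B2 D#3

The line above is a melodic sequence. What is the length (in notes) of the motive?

3

There are 15 notes; a 3-note unit gives 5 cells:
D4 G4 B4 | A3 D4 F#4 | E3 A3 C#4 | B2 E3 G#3 | F#2 B2 D#3
That's a consistent down a 4th shift per cell, and no other grouping gives one.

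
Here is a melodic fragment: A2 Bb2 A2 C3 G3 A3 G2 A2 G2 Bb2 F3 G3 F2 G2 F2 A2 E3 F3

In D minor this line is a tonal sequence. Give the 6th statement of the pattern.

C2 D2 C2 E2 Bb2 C3

With a 6-note motive the entries are A2, G2, F2, each down a 2nd from the previous.
Carrying on: E2 → D2 → C2.
Statement 6 starts on C2 and keeps the same diatonic contour: C2 D2 C2 E2 Bb2 C3.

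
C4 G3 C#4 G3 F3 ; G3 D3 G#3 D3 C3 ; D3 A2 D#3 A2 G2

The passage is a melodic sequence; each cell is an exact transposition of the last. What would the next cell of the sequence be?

A2 E2 A#2 E2 D2

Taking 5-note groups, the heads are C4, G3, D3: the pattern moves down a 4th.
From A2 the exact shape gives A2 E2 A#2 E2 D2.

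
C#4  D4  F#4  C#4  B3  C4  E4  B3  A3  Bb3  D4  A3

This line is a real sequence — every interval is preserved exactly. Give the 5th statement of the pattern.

Taking 4-note groups, the heads are C#4, B3, A3: the pattern moves down a 2nd.
Extending down a 2nd: G3 → F3.
From F3 the exact shape gives F3 Gb3 Bb3 F3.

F3 Gb3 Bb3 F3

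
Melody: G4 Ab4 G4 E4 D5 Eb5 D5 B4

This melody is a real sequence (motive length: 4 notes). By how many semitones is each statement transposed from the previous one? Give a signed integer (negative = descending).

7

Taking 4-note groups, the heads are G4, D5: the pattern moves up a 5th.
G4 to D5 spans +7 semitones.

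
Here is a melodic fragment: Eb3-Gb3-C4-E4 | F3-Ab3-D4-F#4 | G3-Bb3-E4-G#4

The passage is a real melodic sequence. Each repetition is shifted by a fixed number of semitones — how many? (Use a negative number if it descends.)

With a 4-note motive the entries are Eb3, F3, G3, each up a 2nd from the previous.
Counting half-steps from Eb3 to F3: 2.

2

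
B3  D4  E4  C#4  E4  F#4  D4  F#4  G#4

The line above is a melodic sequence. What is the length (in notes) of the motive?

3

Try groups of 3 (3 cells in 9 notes):
B3 D4 E4 | C#4 E4 F#4 | D4 F#4 G#4
Every group is a transposition up a 2nd of the one before; no shorter unit works.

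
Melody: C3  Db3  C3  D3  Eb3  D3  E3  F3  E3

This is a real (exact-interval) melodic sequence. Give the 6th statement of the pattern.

A#3 B3 A#3

Taking 3-note groups, the heads are C3, D3, E3: the pattern moves up a 2nd.
Continuing the starts: F#3 → G#3 → A#3.
From A#3 the exact shape gives A#3 B3 A#3.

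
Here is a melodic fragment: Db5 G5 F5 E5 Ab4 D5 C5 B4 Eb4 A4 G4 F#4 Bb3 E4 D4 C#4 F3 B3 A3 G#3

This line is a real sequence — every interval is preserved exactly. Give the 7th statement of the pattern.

The 4-note cells begin on Db5, Ab4, Eb4, Bb3, F3 — each down a 4th from the last.
Carrying on: C3 → G2.
So cell 7 is G2 C#3 B2 A#2.

G2 C#3 B2 A#2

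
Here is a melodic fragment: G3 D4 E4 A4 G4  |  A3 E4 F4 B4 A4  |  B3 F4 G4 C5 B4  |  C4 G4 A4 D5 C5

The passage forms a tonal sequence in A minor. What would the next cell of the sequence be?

D4 A4 B4 E5 D5

The 5-note cells begin on G3, A3, B3, C4 — each up a 2nd from the last.
So cell 5 is D4 A4 B4 E5 D5.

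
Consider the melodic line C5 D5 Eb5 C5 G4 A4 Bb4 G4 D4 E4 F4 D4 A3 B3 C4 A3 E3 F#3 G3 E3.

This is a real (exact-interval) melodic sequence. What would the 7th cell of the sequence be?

Unit = 4 notes; the statements start on C5, G4, D4, A3, E3, moving down a 4th each time.
Carrying on: B2 → F#2.
So cell 7 is F#2 G#2 A2 F#2.

F#2 G#2 A2 F#2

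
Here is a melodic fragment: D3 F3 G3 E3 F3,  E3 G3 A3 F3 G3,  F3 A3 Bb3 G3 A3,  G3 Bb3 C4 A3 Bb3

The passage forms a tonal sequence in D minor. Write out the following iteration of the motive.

A3 C4 D4 Bb3 C4

Unit = 5 notes; the statements start on D3, E3, F3, G3, moving up a 2nd each time.
Statement 5 starts on A3 and keeps the same diatonic contour: A3 C4 D4 Bb3 C4.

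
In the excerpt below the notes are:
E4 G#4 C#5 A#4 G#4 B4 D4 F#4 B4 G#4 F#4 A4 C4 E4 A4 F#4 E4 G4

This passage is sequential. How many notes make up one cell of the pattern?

18 notes total. Splitting into 3 groups of 6:
E4 G#4 C#5 A#4 G#4 B4 | D4 F#4 B4 G#4 F#4 A4 | C4 E4 A4 F#4 E4 G4
Every group is a transposition down a 2nd of the one before; no shorter unit works.

6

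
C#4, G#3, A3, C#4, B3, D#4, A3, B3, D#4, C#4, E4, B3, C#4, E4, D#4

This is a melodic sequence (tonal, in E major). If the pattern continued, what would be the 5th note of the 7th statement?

A4

The unit is 5 notes. Position-5 pitches of the 3 shown cells: B3, C#4, D#4.
Each moves up a 2nd. Continuing: E4 → F#4 → G#4 → A4.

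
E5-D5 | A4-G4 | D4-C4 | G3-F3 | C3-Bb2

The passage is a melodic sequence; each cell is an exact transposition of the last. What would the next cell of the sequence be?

Taking 2-note groups, the heads are E5, A4, D4, G3, C3: the pattern moves down a 5th.
From F2 the exact shape gives F2 Eb2.

F2 Eb2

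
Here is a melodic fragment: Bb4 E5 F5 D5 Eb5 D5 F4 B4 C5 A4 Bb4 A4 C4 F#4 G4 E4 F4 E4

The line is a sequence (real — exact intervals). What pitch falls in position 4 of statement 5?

Grouping in 6s, the 4th note of each cell is D5, A4, E4.
Carrying that down a 4th forward: B3 → F#3.

F#3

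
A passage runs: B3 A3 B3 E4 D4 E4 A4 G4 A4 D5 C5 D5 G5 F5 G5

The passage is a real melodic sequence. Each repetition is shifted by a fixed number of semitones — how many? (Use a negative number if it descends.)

5

The 3-note cells begin on B3, E4, A4, D5, G5 — each up a 4th from the last.
B3 to E4 spans +5 semitones.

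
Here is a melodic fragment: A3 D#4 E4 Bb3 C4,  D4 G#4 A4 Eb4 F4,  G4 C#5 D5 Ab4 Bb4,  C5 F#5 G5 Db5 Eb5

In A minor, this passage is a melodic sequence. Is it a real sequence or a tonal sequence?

real

Each cell has the same semitone pattern (6, 1, -6, 2) — intervals are preserved exactly.
And D#4 lies outside A minor, so the sequence is real rather than tonal.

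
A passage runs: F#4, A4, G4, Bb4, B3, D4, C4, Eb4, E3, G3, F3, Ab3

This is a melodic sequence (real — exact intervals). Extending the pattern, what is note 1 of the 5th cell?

D2

With 4-note cells, note 1 of each statement runs F#4, B3, E3.
Each moves down a 5th. Continuing: A2 → D2.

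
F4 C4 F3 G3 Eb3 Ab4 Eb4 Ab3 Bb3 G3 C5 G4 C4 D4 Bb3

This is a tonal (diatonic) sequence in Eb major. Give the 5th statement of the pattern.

With a 5-note motive the entries are F4, Ab4, C5, each up a 3rd from the previous.
Continuing the starts: Eb5 → G5.
From G5 the diatonic shape gives G5 D5 G4 Ab4 F4.

G5 D5 G4 Ab4 F4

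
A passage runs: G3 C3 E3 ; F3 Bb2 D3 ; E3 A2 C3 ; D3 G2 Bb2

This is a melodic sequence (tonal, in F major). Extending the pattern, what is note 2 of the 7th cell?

The unit is 3 notes. Position-2 pitches of the 4 shown cells: C3, Bb2, A2, G2.
Each moves down a 2nd. Continuing: F2 → E2 → D2.

D2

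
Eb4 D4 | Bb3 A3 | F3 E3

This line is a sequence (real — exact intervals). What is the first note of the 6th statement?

D2

With a 2-note motive the entries are Eb4, Bb3, F3, each down a 4th from the previous.
Extending the heads down a 4th: C3 → G2 → D2.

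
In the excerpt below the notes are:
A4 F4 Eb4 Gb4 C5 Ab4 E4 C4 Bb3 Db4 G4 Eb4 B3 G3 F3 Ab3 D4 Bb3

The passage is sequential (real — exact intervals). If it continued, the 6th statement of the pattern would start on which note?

G#2

With a 6-note motive the entries are A4, E4, B3, each down a 4th from the previous.
Extending the heads down a 4th: F#3 → C#3 → G#2.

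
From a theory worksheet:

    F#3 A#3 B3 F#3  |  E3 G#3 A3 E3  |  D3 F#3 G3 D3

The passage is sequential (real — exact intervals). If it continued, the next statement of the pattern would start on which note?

The 4-note cells begin on F#3, E3, D3 — each down a 2nd from the last.
One more step down a 2nd gives C3.

C3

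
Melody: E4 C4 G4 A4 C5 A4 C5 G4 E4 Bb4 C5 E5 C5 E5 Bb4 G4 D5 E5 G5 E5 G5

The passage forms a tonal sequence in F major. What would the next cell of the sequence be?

D5 Bb4 F5 G5 Bb5 G5 Bb5

The 7-note cells begin on E4, G4, Bb4 — each up a 3rd from the last.
From D5 the diatonic shape gives D5 Bb4 F5 G5 Bb5 G5 Bb5.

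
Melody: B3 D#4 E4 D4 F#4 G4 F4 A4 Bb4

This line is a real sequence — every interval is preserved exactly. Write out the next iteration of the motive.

Unit = 3 notes; the statements start on B3, D4, F4, moving up a 3rd each time.
So cell 4 is Ab4 C5 Db5.

Ab4 C5 Db5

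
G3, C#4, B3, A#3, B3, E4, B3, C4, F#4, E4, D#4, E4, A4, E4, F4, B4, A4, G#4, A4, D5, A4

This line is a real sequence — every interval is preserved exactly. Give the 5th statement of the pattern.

Eb5 A5 G5 F#5 G5 C6 G5

The 7-note cells begin on G3, C4, F4 — each up a 4th from the last.
Continuing the starts: Bb4 → Eb5.
So cell 5 is Eb5 A5 G5 F#5 G5 C6 G5.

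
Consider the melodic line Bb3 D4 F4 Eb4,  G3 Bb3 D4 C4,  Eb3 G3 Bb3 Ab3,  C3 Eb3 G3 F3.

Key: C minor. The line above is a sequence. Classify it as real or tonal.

tonal

Every note is diatonic to C minor.
Cell 1 has +4 semitones from note 1 to 2, but cell 2 has +3 — the interval quality changes while the contour stays the same, which is the hallmark of a tonal sequence.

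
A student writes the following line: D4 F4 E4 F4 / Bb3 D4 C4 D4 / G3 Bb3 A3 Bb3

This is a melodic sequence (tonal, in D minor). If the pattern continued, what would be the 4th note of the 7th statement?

The unit is 4 notes. Position-4 pitches of the 3 shown cells: F4, D4, Bb3.
Each moves down a 3rd. Continuing: G3 → E3 → C3 → A2.

A2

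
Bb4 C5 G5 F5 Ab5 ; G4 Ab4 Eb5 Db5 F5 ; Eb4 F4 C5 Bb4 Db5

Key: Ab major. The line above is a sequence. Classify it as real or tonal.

Every note is diatonic to Ab major.
Cell 1 has +2 semitones from note 1 to 2, but cell 2 has +1 — the interval quality changes while the contour stays the same, which is the hallmark of a tonal sequence.

tonal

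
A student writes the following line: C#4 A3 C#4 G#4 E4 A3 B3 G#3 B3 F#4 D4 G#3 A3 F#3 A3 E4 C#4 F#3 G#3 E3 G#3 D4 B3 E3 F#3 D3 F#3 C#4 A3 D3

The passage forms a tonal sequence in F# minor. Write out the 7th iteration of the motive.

D3 B2 D3 A3 F#3 B2

The 6-note cells begin on C#4, B3, A3, G#3, F#3 — each down a 2nd from the last.
Continuing the starts: E3 → D3.
So cell 7 is D3 B2 D3 A3 F#3 B2.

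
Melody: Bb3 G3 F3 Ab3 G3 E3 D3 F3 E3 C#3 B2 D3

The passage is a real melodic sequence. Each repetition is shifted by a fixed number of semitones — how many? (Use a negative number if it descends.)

-3

Unit = 4 notes; the statements start on Bb3, G3, E3, moving down a 3rd each time.
Counting half-steps from Bb3 to G3: -3.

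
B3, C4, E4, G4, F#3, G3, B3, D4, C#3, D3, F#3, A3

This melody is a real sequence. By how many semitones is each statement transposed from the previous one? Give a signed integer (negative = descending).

Taking 4-note groups, the heads are B3, F#3, C#3: the pattern moves down a 4th.
B3 to F#3 spans -5 semitones.

-5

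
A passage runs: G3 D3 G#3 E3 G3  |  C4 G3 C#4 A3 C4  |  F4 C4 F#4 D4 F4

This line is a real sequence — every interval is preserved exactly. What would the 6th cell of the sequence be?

Taking 5-note groups, the heads are G3, C4, F4: the pattern moves up a 4th.
Extending up a 4th: Bb4 → Eb5 → Ab5.
So cell 6 is Ab5 Eb5 A5 F5 Ab5.

Ab5 Eb5 A5 F5 Ab5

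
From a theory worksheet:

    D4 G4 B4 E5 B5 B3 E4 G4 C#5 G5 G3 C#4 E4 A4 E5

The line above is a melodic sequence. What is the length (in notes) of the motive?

15 notes total. Splitting into 3 groups of 5:
D4 G4 B4 E5 B5 | B3 E4 G4 C#5 G5 | G3 C#4 E4 A4 E5
That's a consistent down a 3rd shift per cell, and no other grouping gives one.

5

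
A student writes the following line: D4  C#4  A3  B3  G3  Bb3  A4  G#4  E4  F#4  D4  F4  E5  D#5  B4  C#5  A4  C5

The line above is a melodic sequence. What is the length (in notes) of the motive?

6

18 notes total. Splitting into 3 groups of 6:
D4 C#4 A3 B3 G3 Bb3 | A4 G#4 E4 F#4 D4 F4 | E5 D#5 B4 C#5 A4 C5
Each cell is the previous one up a 5th — so the unit is 6 notes.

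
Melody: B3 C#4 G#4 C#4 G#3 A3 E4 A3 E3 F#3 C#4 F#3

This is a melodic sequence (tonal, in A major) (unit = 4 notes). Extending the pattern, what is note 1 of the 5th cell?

A2

With 4-note cells, note 1 of each statement runs B3, G#3, E3.
Extending down a 3rd: C#3 → A2.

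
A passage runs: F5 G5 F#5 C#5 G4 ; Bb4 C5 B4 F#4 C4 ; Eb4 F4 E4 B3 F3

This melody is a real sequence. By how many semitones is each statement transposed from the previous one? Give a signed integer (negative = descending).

-7

Taking 5-note groups, the heads are F5, Bb4, Eb4: the pattern moves down a 5th.
F5→Bb4 is 70 − 77 = -7 semitones.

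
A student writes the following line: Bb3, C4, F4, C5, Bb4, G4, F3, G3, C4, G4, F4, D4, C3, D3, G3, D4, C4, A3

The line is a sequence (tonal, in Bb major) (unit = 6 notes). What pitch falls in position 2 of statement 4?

The unit is 6 notes. Position-2 pitches of the 3 shown cells: C4, G3, D3.
One more down a 4th gives A2.

A2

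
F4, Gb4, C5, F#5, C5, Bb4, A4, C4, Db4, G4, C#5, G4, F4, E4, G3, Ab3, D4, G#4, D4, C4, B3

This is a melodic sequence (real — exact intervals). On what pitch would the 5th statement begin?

Taking 7-note groups, the heads are F4, C4, G3: the pattern moves down a 4th.
Continuing: D3 → A2. Statement 5 starts on A2.

A2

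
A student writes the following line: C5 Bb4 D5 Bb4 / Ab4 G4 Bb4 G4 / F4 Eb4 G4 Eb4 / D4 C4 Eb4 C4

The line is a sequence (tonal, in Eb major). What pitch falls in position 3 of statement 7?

Grouping in 4s, the 3rd note of each cell is D5, Bb4, G4, Eb4.
Extending down a 3rd: C4 → Ab3 → F3.

F3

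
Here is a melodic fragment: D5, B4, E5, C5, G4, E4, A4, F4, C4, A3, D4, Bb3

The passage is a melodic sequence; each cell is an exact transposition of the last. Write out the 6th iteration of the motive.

Eb2 C2 F2 Db2

With a 4-note motive the entries are D5, G4, C4, each down a 5th from the previous.
Carrying on: F3 → Bb2 → Eb2.
Statement 6 starts on Eb2 and keeps the same exact contour: Eb2 C2 F2 Db2.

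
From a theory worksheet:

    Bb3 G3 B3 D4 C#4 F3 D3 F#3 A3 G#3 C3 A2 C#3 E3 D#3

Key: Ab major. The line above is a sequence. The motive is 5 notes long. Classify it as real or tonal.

real

Each cell has the same semitone pattern (-3, 4, 3, -1) — intervals are preserved exactly.
And B3 lies outside Ab major, so the sequence is real rather than tonal.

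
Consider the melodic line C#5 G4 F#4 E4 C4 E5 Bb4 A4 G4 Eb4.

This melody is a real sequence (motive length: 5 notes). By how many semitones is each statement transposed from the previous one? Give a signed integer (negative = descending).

The 5-note cells begin on C#5, E5 — each up a 3rd from the last.
Counting half-steps from C#5 to E5: 3.

3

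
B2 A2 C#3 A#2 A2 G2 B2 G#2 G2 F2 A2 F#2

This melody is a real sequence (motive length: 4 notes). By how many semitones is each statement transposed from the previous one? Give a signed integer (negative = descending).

-2

The 4-note cells begin on B2, A2, G2 — each down a 2nd from the last.
B2 to A2 spans -2 semitones.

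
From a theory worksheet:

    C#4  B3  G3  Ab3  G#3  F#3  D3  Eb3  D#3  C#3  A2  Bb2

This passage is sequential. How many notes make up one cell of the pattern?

Try groups of 4 (3 cells in 12 notes):
C#4 B3 G3 Ab3 | G#3 F#3 D3 Eb3 | D#3 C#3 A2 Bb2
Each cell is the previous one down a 4th — so the unit is 4 notes.

4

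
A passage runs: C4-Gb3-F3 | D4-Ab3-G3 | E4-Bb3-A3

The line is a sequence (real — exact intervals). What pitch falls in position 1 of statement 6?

The unit is 3 notes. Position-1 pitches of the 3 shown cells: C4, D4, E4.
Carrying that up a 2nd forward: F#4 → G#4 → A#4.

A#4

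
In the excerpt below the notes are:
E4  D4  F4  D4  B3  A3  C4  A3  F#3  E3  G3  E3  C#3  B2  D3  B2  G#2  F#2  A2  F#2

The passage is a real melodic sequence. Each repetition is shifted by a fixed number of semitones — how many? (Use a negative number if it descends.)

With a 4-note motive the entries are E4, B3, F#3, C#3, G#2, each down a 4th from the previous.
Counting half-steps from E4 to B3: -5.

-5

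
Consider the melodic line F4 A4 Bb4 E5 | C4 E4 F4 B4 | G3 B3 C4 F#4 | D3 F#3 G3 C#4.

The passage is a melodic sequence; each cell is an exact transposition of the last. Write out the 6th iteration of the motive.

With a 4-note motive the entries are F4, C4, G3, D3, each down a 4th from the previous.
Carrying on: A2 → E2.
So cell 6 is E2 G#2 A2 D#3.

E2 G#2 A2 D#3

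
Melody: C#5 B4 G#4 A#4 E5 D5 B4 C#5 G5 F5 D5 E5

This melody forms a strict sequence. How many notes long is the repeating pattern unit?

4

Try groups of 4 (3 cells in 12 notes):
C#5 B4 G#4 A#4 | E5 D5 B4 C#5 | G5 F5 D5 E5
That's a consistent up a 3rd shift per cell, and no other grouping gives one.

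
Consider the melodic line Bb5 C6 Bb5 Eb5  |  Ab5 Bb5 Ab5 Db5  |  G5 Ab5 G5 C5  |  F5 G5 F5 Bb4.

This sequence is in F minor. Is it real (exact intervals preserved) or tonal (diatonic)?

Every note is diatonic to F minor.
Cell 1 has +2 semitones from note 1 to 2, but cell 3 has +1 — the interval quality changes while the contour stays the same, which is the hallmark of a tonal sequence.

tonal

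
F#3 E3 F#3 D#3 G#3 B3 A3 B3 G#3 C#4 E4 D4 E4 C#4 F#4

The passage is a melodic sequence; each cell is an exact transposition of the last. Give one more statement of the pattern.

A4 G4 A4 F#4 B4

Taking 5-note groups, the heads are F#3, B3, E4: the pattern moves up a 4th.
From A4 the exact shape gives A4 G4 A4 F#4 B4.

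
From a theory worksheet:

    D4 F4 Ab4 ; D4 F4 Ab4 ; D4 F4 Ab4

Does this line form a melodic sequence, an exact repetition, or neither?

repetition

Each 3-note cell is identical (D4 F4 Ab4), restated at the same pitch.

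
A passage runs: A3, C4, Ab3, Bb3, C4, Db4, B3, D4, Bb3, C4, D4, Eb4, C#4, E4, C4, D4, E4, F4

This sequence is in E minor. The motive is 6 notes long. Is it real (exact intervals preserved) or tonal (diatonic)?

Each cell has the same semitone pattern (3, -4, 2, 2, 1) — intervals are preserved exactly.
And Ab3 lies outside E minor, so the sequence is real rather than tonal.

real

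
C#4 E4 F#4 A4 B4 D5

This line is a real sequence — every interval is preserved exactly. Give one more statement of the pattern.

Unit = 2 notes; the statements start on C#4, F#4, B4, moving up a 4th each time.
So cell 4 is E5 G5.

E5 G5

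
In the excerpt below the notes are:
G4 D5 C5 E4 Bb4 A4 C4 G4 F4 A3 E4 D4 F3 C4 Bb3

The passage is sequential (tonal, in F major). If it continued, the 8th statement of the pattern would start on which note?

With a 3-note motive the entries are G4, E4, C4, A3, F3, each down a 3rd from the previous.
Extending the heads down a 3rd: D3 → Bb2 → G2.

G2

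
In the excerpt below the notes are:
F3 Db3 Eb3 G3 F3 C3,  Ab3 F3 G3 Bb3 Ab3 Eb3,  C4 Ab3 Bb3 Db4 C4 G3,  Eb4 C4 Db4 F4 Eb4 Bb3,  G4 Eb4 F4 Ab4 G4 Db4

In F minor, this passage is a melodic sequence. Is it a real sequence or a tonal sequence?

Every note is diatonic to F minor.
Cell 1 has -4 semitones from note 1 to 2, but cell 2 has -3 — the interval quality changes while the contour stays the same, which is the hallmark of a tonal sequence.

tonal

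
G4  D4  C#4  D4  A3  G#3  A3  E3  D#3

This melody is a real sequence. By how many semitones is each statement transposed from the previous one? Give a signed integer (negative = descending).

-5

Unit = 3 notes; the statements start on G4, D4, A3, moving down a 4th each time.
Counting half-steps from G4 to D4: -5.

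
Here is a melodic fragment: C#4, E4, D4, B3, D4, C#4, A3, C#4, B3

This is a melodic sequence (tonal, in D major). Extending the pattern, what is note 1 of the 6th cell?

E3

With 3-note cells, note 1 of each statement runs C#4, B3, A3.
Carrying that down a 2nd forward: G3 → F#3 → E3.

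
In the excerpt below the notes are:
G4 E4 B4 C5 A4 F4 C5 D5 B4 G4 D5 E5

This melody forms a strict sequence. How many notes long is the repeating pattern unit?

4

Try groups of 4 (3 cells in 12 notes):
G4 E4 B4 C5 | A4 F4 C5 D5 | B4 G4 D5 E5
Each cell is the previous one up a 2nd — so the unit is 4 notes.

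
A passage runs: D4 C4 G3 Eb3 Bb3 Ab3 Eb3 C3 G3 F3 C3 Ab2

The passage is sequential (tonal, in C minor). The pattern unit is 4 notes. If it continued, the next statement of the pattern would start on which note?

Eb3

The 4-note cells begin on D4, Bb3, G3 — each down a 3rd from the last.
One more step down a 3rd gives Eb3.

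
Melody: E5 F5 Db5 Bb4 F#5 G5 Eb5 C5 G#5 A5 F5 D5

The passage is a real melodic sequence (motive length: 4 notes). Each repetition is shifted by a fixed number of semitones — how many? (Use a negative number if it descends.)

Taking 4-note groups, the heads are E5, F#5, G#5: the pattern moves up a 2nd.
E5 to F#5 spans +2 semitones.

2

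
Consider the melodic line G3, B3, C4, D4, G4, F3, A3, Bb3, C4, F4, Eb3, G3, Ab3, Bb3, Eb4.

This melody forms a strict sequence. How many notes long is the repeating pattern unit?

15 notes total. Splitting into 3 groups of 5:
G3 B3 C4 D4 G4 | F3 A3 Bb3 C4 F4 | Eb3 G3 Ab3 Bb3 Eb4
Every group is a transposition down a 2nd of the one before; no shorter unit works.

5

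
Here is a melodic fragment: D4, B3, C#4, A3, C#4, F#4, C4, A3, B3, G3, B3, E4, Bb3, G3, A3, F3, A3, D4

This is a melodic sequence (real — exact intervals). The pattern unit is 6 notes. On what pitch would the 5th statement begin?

Taking 6-note groups, the heads are D4, C4, Bb3: the pattern moves down a 2nd.
Continuing: Ab3 → Gb3. Statement 5 starts on Gb3.

Gb3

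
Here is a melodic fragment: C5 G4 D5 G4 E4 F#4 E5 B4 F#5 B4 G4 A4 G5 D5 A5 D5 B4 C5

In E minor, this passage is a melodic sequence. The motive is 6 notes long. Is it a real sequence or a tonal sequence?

Every note is diatonic to E minor.
Cell 1 has -3 semitones from note 4 to 5, but cell 2 has -4 — the interval quality changes while the contour stays the same, which is the hallmark of a tonal sequence.

tonal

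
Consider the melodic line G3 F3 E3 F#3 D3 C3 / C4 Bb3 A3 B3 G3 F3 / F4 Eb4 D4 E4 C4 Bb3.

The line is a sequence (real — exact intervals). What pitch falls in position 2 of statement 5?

Grouping in 6s, the 2nd note of each cell is F3, Bb3, Eb4.
Each moves up a 4th. Continuing: Ab4 → Db5.

Db5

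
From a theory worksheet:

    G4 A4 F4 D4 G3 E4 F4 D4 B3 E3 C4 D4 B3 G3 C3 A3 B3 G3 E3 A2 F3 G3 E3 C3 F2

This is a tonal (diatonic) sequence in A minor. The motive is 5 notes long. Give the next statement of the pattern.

D3 E3 C3 A2 D2

Unit = 5 notes; the statements start on G4, E4, C4, A3, F3, moving down a 3rd each time.
Statement 6 starts on D3 and keeps the same diatonic contour: D3 E3 C3 A2 D2.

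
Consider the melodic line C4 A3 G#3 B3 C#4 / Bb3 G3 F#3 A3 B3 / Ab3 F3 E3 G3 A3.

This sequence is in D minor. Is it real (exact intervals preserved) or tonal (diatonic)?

Each cell has the same semitone pattern (-3, -1, 3, 2) — intervals are preserved exactly.
And G#3 lies outside D minor, so the sequence is real rather than tonal.

real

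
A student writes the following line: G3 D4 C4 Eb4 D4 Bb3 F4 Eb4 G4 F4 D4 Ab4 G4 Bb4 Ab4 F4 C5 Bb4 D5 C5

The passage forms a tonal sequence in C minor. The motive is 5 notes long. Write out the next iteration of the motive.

The 5-note cells begin on G3, Bb3, D4, F4 — each up a 3rd from the last.
From Ab4 the diatonic shape gives Ab4 Eb5 D5 F5 Eb5.

Ab4 Eb5 D5 F5 Eb5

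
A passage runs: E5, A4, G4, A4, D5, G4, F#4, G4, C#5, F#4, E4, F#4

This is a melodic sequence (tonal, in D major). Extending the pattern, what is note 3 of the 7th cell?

With 4-note cells, note 3 of each statement runs G4, F#4, E4.
Extending down a 2nd: D4 → C#4 → B3 → A3.

A3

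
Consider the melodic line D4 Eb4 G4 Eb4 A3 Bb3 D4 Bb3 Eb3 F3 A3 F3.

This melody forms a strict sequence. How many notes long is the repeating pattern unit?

4

12 notes total. Splitting into 3 groups of 4:
D4 Eb4 G4 Eb4 | A3 Bb3 D4 Bb3 | Eb3 F3 A3 F3
Every group is a transposition down a 4th of the one before; no shorter unit works.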